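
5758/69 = 83+31/69=83.45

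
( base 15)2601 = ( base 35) 6lg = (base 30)901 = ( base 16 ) 1FA5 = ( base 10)8101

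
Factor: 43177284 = 2^2*3^2*1199369^1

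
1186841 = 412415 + 774426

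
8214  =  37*222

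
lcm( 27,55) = 1485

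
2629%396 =253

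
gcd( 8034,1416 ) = 6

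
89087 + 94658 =183745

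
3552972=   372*9551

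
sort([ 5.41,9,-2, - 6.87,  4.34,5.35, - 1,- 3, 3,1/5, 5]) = [ - 6.87,-3,-2,-1,1/5, 3, 4.34, 5, 5.35,5.41,  9]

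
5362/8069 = 5362/8069 = 0.66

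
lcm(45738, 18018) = 594594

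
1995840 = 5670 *352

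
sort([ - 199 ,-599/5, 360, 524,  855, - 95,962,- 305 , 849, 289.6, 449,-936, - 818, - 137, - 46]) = [ - 936, - 818,-305, - 199, - 137, - 599/5, - 95, - 46, 289.6,360 , 449,524,  849,855,962]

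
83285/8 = 10410 + 5/8 =10410.62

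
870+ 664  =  1534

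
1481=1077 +404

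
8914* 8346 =74396244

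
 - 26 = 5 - 31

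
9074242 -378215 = 8696027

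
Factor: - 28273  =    -  7^2 *577^1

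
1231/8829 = 1231/8829 = 0.14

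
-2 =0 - 2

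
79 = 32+47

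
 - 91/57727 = - 1  +  57636/57727 = -  0.00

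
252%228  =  24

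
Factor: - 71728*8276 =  - 593620928 =- 2^6*2069^1 * 4483^1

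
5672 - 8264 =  -2592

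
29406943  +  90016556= 119423499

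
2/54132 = 1/27066 = 0.00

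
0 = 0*5479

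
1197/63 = 19=19.00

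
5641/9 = 5641/9 = 626.78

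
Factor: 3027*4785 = 14484195 = 3^2*5^1*11^1*29^1* 1009^1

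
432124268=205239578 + 226884690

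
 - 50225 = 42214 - 92439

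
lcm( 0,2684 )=0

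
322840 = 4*80710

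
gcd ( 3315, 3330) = 15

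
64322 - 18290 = 46032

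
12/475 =12/475 = 0.03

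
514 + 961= 1475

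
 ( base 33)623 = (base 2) 1100111001011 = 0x19CB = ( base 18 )126f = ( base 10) 6603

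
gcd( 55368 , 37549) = 1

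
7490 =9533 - 2043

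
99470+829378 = 928848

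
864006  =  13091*66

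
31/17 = 31/17= 1.82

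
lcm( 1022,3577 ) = 7154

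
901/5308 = 901/5308 =0.17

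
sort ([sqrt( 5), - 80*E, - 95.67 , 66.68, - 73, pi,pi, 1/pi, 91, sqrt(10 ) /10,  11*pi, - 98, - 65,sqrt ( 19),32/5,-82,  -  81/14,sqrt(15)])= [ - 80* E, - 98,-95.67,-82, -73,-65 ,-81/14 , sqrt( 10)/10, 1/pi,  sqrt(5 ),pi, pi, sqrt( 15),sqrt(19),32/5,11*pi , 66.68,91]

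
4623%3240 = 1383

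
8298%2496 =810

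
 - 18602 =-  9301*2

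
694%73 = 37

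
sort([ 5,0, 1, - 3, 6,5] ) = [ - 3, 0, 1,5, 5 , 6 ] 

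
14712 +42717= 57429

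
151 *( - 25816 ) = -3898216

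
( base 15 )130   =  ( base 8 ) 416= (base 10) 270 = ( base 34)7W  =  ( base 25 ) ak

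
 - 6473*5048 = -32675704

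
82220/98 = 41110/49 = 838.98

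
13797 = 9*1533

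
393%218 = 175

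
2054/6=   1027/3 = 342.33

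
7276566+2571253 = 9847819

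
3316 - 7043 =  - 3727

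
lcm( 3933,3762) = 86526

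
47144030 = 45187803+1956227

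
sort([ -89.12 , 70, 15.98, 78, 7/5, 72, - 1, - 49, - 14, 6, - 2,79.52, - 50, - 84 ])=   [ - 89.12, -84, - 50 , - 49 , - 14, - 2, - 1,7/5, 6,15.98, 70, 72,78,  79.52] 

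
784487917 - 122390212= 662097705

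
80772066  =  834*96849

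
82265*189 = 15548085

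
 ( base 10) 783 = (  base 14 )3dd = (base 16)30f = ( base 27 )120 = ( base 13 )483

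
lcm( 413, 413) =413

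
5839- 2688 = 3151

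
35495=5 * 7099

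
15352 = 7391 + 7961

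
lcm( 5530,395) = 5530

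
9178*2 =18356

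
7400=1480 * 5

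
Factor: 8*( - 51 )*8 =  - 2^6*3^1*17^1 = - 3264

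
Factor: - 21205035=  -  3^2 * 5^1 * 17^1*53^1*523^1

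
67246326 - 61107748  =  6138578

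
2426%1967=459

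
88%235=88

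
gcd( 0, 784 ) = 784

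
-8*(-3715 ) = 29720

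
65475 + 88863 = 154338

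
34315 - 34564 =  - 249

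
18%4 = 2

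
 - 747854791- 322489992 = -1070344783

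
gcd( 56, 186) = 2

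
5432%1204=616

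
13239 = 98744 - 85505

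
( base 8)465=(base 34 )93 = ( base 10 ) 309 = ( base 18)h3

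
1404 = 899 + 505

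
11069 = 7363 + 3706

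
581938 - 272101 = 309837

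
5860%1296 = 676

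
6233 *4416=27524928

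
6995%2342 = 2311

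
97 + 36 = 133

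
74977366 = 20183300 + 54794066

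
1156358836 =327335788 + 829023048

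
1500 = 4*375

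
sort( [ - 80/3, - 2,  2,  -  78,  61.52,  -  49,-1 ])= [ - 78,-49, - 80/3, - 2 , - 1 , 2,  61.52]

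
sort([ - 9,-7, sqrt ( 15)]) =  [ - 9, - 7,sqrt (15) ]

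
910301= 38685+871616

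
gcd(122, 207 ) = 1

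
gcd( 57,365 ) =1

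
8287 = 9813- 1526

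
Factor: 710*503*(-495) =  - 176779350 = - 2^1 * 3^2*5^2*11^1 * 71^1 * 503^1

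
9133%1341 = 1087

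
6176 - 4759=1417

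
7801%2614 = 2573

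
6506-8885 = -2379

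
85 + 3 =88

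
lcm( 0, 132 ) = 0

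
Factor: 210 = 2^1*3^1*5^1*7^1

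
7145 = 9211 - 2066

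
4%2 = 0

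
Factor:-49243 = -23^1*2141^1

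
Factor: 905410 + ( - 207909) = 7^1*99643^1 = 697501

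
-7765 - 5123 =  - 12888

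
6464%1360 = 1024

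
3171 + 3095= 6266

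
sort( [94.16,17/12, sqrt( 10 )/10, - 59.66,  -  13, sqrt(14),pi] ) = [ - 59.66, - 13,sqrt( 10)/10,17/12, pi,sqrt(14),94.16] 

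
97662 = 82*1191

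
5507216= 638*8632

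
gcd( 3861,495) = 99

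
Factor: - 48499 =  - 11^1*4409^1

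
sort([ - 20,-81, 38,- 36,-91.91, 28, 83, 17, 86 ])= [ - 91.91, - 81,  -  36, - 20, 17,28,  38,83, 86 ]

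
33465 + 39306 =72771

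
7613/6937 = 7613/6937 = 1.10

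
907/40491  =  907/40491 =0.02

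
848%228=164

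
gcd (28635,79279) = 1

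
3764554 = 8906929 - 5142375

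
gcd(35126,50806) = 14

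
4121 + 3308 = 7429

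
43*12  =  516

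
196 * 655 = 128380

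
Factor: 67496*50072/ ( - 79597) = -2^6 *7^( - 1 ) * 11^2*13^1*59^1 * 83^( - 1 )*137^( - 1 )*569^1 = - 3379659712/79597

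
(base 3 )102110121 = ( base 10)8359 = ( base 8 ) 20247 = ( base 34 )77t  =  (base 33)7ma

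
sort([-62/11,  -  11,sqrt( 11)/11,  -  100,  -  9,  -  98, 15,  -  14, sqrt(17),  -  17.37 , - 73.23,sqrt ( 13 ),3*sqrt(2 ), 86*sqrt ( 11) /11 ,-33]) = [  -  100, - 98,-73.23, - 33, - 17.37, - 14,  -  11, - 9,-62/11,  sqrt( 11) /11, sqrt(13 ),sqrt (17),3*sqrt(2), 15,86*sqrt( 11 ) /11 ]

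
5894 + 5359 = 11253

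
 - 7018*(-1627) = 11418286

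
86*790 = 67940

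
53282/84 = 26641/42 = 634.31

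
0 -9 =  - 9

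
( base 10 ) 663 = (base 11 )553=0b1010010111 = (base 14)355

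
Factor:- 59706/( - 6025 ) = 2^1*3^2*5^(- 2 )*31^1*107^1*241^(-1 )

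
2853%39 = 6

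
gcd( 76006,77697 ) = 89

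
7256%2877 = 1502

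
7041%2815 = 1411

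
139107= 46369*3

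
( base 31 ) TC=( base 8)1617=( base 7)2441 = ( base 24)1dn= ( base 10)911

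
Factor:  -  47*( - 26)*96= 117312 = 2^6* 3^1*13^1 *47^1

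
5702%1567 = 1001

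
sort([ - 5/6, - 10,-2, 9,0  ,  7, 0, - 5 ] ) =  [ - 10,  -  5, - 2,- 5/6,0,0, 7, 9]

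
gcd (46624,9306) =94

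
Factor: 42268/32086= 21134/16043 = 2^1*61^( - 1)*263^( - 1 )*10567^1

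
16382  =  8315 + 8067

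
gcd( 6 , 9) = 3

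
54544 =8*6818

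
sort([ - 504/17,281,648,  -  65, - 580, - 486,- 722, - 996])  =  [ - 996, -722, - 580, - 486, - 65,- 504/17,281,648]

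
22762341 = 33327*683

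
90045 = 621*145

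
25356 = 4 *6339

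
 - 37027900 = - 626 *59150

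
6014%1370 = 534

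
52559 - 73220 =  - 20661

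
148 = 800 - 652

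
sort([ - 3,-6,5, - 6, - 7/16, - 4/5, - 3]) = [ - 6, - 6, - 3, - 3, - 4/5, - 7/16,5] 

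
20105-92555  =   - 72450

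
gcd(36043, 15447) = 5149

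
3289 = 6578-3289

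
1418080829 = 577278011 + 840802818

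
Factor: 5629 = 13^1 * 433^1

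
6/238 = 3/119=0.03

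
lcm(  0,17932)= 0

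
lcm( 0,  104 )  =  0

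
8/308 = 2/77 = 0.03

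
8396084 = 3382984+5013100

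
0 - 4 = -4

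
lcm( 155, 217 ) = 1085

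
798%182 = 70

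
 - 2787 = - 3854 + 1067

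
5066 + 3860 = 8926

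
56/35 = 8/5 = 1.60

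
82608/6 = 13768 = 13768.00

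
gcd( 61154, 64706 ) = 2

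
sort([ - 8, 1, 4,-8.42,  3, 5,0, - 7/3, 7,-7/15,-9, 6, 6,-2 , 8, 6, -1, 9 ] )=[-9,-8.42, - 8,-7/3,-2  ,-1,- 7/15,  0 , 1, 3,4,5, 6,6,6, 7, 8,9]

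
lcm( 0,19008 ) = 0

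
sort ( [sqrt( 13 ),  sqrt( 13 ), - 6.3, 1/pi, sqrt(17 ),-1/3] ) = [  -  6.3, - 1/3,1/pi,sqrt(13), sqrt( 13),sqrt(17) ]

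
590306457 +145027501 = 735333958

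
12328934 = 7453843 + 4875091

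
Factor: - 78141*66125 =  - 3^1*5^3*7^1*23^2*61^2 = - 5167073625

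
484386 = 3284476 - 2800090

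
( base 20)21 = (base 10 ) 41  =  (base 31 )1A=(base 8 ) 51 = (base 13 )32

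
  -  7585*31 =-235135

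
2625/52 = 2625/52 = 50.48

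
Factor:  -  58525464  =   -2^3 * 3^1*383^1*6367^1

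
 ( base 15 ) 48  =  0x44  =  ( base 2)1000100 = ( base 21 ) 35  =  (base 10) 68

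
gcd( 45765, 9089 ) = 1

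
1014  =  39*26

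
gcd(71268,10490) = 2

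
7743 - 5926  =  1817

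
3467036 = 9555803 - 6088767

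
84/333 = 28/111  =  0.25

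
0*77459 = 0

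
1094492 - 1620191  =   - 525699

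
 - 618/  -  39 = 206/13 = 15.85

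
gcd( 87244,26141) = 1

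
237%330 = 237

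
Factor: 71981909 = 37^1*1945457^1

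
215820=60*3597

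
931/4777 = 931/4777 = 0.19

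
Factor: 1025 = 5^2*41^1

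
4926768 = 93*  52976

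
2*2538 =5076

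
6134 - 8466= - 2332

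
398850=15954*25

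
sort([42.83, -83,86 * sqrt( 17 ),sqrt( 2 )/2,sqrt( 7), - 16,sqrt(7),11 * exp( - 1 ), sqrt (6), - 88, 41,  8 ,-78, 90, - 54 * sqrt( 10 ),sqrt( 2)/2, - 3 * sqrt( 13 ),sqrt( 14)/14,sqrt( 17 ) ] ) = [ - 54*sqrt( 10), - 88 , - 83, - 78, - 16,-3 * sqrt ( 13 ),sqrt( 14)/14, sqrt( 2 )/2, sqrt(2)/2, sqrt( 6) , sqrt(7), sqrt(7 ),11*exp( - 1 ),  sqrt( 17) , 8, 41, 42.83, 90 , 86 * sqrt( 17 ) ] 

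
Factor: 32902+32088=2^1*5^1*67^1*97^1 =64990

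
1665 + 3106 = 4771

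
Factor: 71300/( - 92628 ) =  - 575/747 =- 3^(-2 )*5^2*23^1*83^( - 1 )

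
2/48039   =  2/48039 =0.00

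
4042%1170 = 532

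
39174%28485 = 10689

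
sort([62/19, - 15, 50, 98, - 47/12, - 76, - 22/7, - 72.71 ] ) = [  -  76 , - 72.71, - 15, - 47/12, - 22/7,62/19, 50, 98] 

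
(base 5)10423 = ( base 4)23202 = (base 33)MC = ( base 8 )1342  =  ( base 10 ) 738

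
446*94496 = 42145216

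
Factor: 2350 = 2^1* 5^2 * 47^1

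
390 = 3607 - 3217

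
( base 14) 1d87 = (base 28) 6P7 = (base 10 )5411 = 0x1523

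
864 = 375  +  489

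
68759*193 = 13270487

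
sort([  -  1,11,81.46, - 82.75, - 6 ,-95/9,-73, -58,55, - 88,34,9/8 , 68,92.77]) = [-88, - 82.75,-73,-58, - 95/9, - 6, - 1,9/8,11,34,55,68, 81.46,92.77 ]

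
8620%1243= 1162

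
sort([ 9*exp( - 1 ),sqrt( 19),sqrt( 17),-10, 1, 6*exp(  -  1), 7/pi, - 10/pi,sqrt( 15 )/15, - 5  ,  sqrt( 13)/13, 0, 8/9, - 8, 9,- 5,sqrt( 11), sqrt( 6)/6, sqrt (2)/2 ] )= [-10, - 8, - 5, - 5,-10/pi, 0,sqrt( 15 )/15,sqrt ( 13) /13, sqrt( 6) /6,sqrt( 2) /2,8/9, 1,6 *exp( - 1), 7/pi,  9*exp( - 1),sqrt(11),sqrt(17), sqrt( 19),9]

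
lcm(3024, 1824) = 114912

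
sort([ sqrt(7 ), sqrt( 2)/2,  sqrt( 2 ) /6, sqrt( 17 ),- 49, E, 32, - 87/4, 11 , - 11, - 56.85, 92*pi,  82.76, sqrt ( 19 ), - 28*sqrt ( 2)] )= [ - 56.85, -49,-28 * sqrt(2), - 87/4, - 11 , sqrt( 2)/6, sqrt( 2) /2, sqrt (7), E, sqrt( 17), sqrt(19 ),11,32,82.76,92*pi] 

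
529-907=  - 378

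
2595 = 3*865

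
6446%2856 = 734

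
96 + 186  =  282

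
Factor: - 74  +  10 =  -2^6 = - 64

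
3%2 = 1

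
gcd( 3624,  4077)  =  453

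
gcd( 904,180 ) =4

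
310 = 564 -254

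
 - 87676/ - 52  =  21919/13= 1686.08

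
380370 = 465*818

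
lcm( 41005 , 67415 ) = 3977485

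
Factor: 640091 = 19^1*59^1*571^1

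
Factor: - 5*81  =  - 3^4*5^1 =- 405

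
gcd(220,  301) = 1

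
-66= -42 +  - 24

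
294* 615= 180810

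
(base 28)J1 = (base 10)533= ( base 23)104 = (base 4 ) 20111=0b1000010101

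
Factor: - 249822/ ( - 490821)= 83274/163607 = 2^1 *3^1 * 47^ ( - 1 )*59^ (-2) * 13879^1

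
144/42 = 24/7=3.43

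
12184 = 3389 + 8795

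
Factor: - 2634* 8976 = -23642784 = -2^5*3^2*11^1 *17^1*439^1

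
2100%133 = 105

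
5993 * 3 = 17979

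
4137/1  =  4137 =4137.00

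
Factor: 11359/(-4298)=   -  2^ (-1 )  *  7^( - 1 )*37^1 =- 37/14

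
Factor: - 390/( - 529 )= 2^1*3^1*5^1*13^1*23^( - 2)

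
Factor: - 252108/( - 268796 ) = 3^2*11^ ( - 1)*41^(-1)*47^1 = 423/451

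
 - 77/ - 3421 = 7/311 = 0.02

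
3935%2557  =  1378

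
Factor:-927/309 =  - 3=-3^1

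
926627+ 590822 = 1517449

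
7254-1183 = 6071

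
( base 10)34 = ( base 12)2a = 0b100010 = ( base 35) y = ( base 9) 37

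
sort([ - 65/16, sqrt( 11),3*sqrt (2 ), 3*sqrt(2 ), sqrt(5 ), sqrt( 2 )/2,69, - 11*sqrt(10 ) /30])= [ - 65/16, - 11*sqrt(10)/30, sqrt( 2) /2, sqrt(5), sqrt( 11), 3  *  sqrt( 2),  3*sqrt( 2 ),69 ]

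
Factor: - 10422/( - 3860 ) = 27/10 = 2^( - 1)*3^3*5^( - 1)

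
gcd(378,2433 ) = 3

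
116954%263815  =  116954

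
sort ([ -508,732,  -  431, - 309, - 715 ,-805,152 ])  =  [ - 805, - 715, - 508, - 431,-309, 152,732]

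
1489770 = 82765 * 18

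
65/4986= 65/4986= 0.01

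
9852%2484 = 2400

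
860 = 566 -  - 294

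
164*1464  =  240096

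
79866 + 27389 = 107255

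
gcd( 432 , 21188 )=4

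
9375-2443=6932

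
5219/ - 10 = -5219/10 = - 521.90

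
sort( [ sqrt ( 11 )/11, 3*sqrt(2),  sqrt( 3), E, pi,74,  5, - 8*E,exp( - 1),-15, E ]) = [ - 8*E, - 15,sqrt( 11)/11 , exp(-1), sqrt( 3), E, E,  pi,3 *sqrt( 2), 5, 74 ]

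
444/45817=444/45817 = 0.01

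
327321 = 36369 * 9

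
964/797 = 964/797 = 1.21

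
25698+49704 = 75402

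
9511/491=19  +  182/491  =  19.37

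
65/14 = 4 + 9/14  =  4.64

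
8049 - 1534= 6515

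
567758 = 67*8474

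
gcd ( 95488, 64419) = 1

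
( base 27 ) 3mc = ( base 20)6jd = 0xAE9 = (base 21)670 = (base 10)2793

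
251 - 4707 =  - 4456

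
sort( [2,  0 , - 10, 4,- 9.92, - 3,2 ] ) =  [ - 10, - 9.92, - 3, 0, 2,2, 4]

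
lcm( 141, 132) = 6204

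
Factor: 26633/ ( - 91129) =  - 26633^1*91129^( - 1)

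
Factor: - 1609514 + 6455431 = 4845917 = 4845917^1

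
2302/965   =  2302/965 =2.39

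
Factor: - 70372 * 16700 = -1175212400 = -2^4*5^2*73^1*167^1 * 241^1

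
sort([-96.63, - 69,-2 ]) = [ - 96.63 , - 69 , - 2 ]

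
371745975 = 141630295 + 230115680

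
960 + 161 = 1121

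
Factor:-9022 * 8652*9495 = - 741163976280 = - 2^3*3^3*5^1*7^1*13^1*103^1 * 211^1*347^1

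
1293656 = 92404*14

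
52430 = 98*535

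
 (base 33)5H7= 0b1011101111101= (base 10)6013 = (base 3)22020201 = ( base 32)5RT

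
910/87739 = 910/87739= 0.01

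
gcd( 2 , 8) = 2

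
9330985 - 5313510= 4017475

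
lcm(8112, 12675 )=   202800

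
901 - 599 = 302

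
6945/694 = 6945/694 = 10.01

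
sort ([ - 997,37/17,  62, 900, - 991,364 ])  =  [- 997,-991,37/17,62, 364, 900]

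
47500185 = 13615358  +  33884827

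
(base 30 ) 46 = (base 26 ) 4m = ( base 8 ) 176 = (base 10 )126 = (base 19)6C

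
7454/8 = 931+3/4 = 931.75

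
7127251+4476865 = 11604116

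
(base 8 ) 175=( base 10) 125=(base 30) 45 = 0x7D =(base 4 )1331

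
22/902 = 1/41 = 0.02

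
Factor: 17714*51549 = 913138986 = 2^1*3^1*17^1*521^1*17183^1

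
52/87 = 52/87 = 0.60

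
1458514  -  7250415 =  - 5791901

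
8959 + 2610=11569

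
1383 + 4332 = 5715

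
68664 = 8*8583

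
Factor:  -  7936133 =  - 1783^1*4451^1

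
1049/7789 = 1049/7789 = 0.13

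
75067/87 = 75067/87 =862.84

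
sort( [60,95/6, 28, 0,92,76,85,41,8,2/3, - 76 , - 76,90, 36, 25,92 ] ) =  [ - 76, - 76,  0,2/3,8, 95/6,25,28,36 , 41,60, 76, 85, 90,92,92]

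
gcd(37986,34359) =39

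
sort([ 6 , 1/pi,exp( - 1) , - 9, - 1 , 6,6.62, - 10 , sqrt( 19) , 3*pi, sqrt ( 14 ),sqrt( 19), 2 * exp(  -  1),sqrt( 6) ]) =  [ - 10, - 9, - 1, 1/pi, exp( - 1 ) , 2*exp( - 1 ), sqrt(6), sqrt( 14 ), sqrt( 19), sqrt( 19),6 , 6, 6.62,  3*pi]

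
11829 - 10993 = 836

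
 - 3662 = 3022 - 6684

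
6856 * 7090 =48609040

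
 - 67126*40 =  - 2685040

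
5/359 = 5/359 = 0.01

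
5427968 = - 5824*( - 932 )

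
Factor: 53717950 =2^1*5^2*11^2*13^1 *683^1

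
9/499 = 9/499 = 0.02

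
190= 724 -534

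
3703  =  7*529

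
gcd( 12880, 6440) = 6440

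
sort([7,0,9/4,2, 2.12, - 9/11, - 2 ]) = [-2 , - 9/11, 0 , 2 , 2.12,9/4, 7 ] 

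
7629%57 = 48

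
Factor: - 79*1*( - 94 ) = 2^1 * 47^1 * 79^1  =  7426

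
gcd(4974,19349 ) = 1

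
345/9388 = 345/9388 = 0.04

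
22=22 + 0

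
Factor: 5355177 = 3^1*43^1*41513^1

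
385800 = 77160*5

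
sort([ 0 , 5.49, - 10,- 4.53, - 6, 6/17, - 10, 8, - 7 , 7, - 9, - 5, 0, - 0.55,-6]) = [ - 10, - 10, - 9, - 7, - 6, - 6, - 5,-4.53, - 0.55, 0,0,6/17, 5.49,7, 8 ]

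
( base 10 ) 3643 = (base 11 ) 2812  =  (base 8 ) 7073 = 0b111000111011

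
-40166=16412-56578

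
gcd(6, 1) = 1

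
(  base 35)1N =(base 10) 58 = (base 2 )111010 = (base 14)42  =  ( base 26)26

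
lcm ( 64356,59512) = 5534616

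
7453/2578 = 2 + 2297/2578 = 2.89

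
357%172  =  13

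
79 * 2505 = 197895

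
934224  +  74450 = 1008674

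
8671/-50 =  - 8671/50  =  -173.42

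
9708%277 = 13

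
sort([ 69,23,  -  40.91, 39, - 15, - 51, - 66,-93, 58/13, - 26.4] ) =[ - 93,-66,  -  51, - 40.91,-26.4, - 15,58/13,23,39,69] 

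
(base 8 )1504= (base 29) so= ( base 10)836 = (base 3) 1010222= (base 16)344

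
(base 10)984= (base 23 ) 1ji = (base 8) 1730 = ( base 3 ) 1100110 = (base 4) 33120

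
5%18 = 5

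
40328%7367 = 3493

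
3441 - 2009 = 1432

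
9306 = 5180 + 4126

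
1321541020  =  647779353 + 673761667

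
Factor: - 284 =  - 2^2*71^1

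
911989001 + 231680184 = 1143669185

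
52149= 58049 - 5900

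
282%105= 72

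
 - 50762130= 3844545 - 54606675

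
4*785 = 3140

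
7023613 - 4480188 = 2543425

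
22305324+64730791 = 87036115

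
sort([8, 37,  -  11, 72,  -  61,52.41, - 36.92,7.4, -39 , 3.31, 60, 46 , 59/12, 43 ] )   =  [ - 61, - 39, - 36.92, - 11 , 3.31,59/12,7.4 , 8, 37,43 , 46,52.41,60,72 ] 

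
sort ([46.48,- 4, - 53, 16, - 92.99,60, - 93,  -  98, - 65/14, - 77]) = [ -98 , - 93, - 92.99, - 77, - 53, - 65/14, - 4, 16,46.48, 60]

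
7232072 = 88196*82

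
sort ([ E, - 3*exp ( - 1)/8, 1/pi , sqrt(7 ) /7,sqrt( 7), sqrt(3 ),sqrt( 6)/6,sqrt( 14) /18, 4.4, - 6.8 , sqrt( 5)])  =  [ -6.8,-3*exp( - 1)/8, sqrt (14 ) /18,1/pi, sqrt( 7 )/7 , sqrt( 6)/6 , sqrt(3 ), sqrt(5), sqrt( 7) , E, 4.4]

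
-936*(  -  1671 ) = 1564056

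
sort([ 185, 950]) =[ 185,950 ] 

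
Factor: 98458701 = 3^1*  11^1*2983597^1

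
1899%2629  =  1899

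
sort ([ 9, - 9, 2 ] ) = [ - 9,2, 9]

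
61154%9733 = 2756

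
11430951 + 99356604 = 110787555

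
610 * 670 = 408700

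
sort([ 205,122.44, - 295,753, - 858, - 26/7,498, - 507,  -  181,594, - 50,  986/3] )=[ - 858, - 507, - 295, - 181 , - 50, -26/7,122.44,  205,986/3,498,594, 753 ] 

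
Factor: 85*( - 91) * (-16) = 123760=2^4  *  5^1 * 7^1*13^1*17^1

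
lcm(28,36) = 252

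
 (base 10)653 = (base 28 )N9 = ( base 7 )1622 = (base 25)113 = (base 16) 28D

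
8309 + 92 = 8401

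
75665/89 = 850 + 15/89 = 850.17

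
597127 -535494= 61633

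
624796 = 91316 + 533480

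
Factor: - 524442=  - 2^1 * 3^1* 87407^1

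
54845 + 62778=117623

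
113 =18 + 95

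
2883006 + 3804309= 6687315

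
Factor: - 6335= - 5^1 * 7^1*181^1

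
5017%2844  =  2173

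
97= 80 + 17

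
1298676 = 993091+305585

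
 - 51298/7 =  - 7329+5/7 = -7328.29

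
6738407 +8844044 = 15582451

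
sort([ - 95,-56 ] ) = [-95, - 56 ] 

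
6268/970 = 3134/485 = 6.46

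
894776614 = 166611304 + 728165310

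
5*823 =4115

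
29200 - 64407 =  - 35207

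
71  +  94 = 165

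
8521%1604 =501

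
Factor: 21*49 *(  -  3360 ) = -3457440 = - 2^5*3^2*5^1*7^4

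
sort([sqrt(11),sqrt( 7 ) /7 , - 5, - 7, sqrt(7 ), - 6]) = [ - 7, - 6, - 5,  sqrt( 7)/7 , sqrt (7), sqrt( 11 )] 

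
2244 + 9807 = 12051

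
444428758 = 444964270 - 535512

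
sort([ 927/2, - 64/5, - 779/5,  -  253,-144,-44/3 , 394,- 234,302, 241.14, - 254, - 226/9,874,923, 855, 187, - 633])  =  [-633, - 254, - 253,-234, -779/5,-144,-226/9, - 44/3,-64/5,187, 241.14,  302, 394, 927/2, 855,874, 923 ]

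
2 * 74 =148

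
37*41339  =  1529543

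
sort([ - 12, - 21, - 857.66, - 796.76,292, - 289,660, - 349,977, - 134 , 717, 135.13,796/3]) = [ - 857.66,  -  796.76, - 349, - 289 , - 134, - 21, - 12,135.13,796/3, 292,660,717,977]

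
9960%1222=184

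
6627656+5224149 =11851805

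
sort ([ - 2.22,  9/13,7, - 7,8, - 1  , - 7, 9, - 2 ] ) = [ - 7, - 7, - 2.22,-2, - 1,9/13, 7,8,9 ] 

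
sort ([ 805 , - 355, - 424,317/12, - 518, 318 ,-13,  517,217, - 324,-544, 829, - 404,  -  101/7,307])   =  [ - 544,-518, - 424,  -  404, - 355, - 324, - 101/7,- 13, 317/12,217,307, 318, 517,  805,829 ]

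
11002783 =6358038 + 4644745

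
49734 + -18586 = 31148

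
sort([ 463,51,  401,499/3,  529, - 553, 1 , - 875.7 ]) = [ - 875.7, - 553,  1,51,499/3  ,  401,463, 529 ] 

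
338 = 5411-5073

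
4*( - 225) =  - 900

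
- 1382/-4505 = 1382/4505= 0.31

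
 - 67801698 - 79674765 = -147476463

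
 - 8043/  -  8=8043/8  =  1005.38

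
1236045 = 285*4337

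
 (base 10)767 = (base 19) 227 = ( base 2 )1011111111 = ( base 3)1001102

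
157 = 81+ 76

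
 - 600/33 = -19+9/11= -18.18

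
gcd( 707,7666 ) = 1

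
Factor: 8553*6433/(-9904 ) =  - 2^( - 4)*3^1 *7^1*619^( - 1) * 919^1*2851^1 = - 55021449/9904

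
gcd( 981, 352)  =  1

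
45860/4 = 11465 = 11465.00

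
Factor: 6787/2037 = 3^( - 1 )*7^( - 1)*11^1*97^( - 1)*617^1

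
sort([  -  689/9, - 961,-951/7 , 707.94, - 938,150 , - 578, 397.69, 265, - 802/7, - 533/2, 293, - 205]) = [ - 961, - 938, - 578,- 533/2,-205, - 951/7, - 802/7,-689/9 , 150, 265 , 293,397.69,  707.94 ] 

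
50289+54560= 104849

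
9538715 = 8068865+1469850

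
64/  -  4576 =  - 1 + 141/143= -0.01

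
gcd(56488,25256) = 8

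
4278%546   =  456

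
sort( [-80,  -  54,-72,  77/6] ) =[-80,  -  72, - 54  ,  77/6]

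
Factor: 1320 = 2^3 * 3^1*5^1*11^1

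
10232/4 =2558 = 2558.00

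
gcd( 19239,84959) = 53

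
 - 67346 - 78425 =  - 145771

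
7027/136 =7027/136 = 51.67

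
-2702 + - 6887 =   -  9589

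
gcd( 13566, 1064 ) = 266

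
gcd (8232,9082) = 2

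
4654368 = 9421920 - 4767552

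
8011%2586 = 253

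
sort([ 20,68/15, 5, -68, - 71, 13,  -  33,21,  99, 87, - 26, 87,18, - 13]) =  [  -  71,-68,-33,  -  26,  -  13 , 68/15,5, 13,18,20,21,87,87, 99] 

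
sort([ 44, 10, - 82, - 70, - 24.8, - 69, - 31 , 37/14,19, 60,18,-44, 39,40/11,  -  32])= [ - 82, - 70, - 69, - 44, - 32 , - 31,-24.8,37/14,40/11,10, 18, 19 , 39,44,60]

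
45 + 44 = 89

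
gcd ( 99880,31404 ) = 4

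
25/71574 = 25/71574 =0.00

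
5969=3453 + 2516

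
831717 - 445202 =386515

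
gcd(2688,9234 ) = 6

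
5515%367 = 10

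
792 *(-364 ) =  - 288288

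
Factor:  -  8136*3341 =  -27182376 = -2^3 * 3^2*13^1*113^1*257^1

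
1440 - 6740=-5300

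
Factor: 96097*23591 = 31^1 * 761^1 * 96097^1 = 2267024327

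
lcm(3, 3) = 3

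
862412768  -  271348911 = 591063857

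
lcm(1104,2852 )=34224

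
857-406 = 451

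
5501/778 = 5501/778  =  7.07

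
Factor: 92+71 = 163^1= 163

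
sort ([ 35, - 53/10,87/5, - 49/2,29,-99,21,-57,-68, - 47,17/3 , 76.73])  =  [ - 99, - 68,-57,  -  47, - 49/2,-53/10,  17/3,87/5, 21, 29, 35,  76.73]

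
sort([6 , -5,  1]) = [ - 5 , 1, 6]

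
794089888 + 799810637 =1593900525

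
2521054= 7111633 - 4590579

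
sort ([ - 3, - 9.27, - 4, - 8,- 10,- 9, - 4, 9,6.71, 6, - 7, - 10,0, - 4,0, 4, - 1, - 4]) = [  -  10, - 10, - 9.27,-9, - 8,  -  7, - 4,  -  4 ,  -  4, - 4, - 3,-1 , 0,0, 4, 6, 6.71,  9]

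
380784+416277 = 797061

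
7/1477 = 1/211 = 0.00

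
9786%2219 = 910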